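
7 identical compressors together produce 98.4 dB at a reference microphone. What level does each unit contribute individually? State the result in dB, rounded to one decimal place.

89.9 dB

7 equal contributions raise the level by 10·log₁₀ 7 = 8.451 dB, so each unit alone gives 98.4 − 8.451.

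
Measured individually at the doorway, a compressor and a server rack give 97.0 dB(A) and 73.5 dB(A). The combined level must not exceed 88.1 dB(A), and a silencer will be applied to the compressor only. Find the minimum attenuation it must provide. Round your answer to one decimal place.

9.1 dB

Everything except the compressor sums to 10^(73.5/10) = 2.239e+07 in linear terms, 73.50 dB(A).
The limit corresponds to 10^(88.1/10) = 6.457e+08; subtracting the fixed part leaves 6.233e+08 for the compressor, i.e. 87.95 dB(A).
So the compressor must be reduced from 97.0 to 87.95 dB(A): IL = 9.05 dB.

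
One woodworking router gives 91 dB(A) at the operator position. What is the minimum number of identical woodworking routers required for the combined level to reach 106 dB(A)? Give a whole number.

Need L₁ + 10·log₁₀ N ≥ 106, i.e. log₁₀ N ≥ 1.50.
N ≥ 10^(15.0/10) = 31.623, so N = 32.

32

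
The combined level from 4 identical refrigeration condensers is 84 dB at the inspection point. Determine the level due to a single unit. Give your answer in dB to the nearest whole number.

78 dB

For N identical incoherent sources L_total = L₁ + 10·log₁₀ N, so L₁ = 84 − 10·log₁₀(4) = 84 − 6.021.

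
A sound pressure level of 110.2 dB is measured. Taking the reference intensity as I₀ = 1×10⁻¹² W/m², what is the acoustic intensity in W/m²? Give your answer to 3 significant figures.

L = 10·log₁₀(I/I₀) ⇒ I = I₀·10^(L/10) = 10⁻¹² × 10^11.02.

0.105 W/m²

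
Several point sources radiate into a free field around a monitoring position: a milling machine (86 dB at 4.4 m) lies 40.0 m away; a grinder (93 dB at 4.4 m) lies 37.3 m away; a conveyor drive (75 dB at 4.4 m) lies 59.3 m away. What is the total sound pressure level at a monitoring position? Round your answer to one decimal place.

75.2 dB

First find each source's level at the receiver (point-source: −20·log₁₀(r/r_ref)), then combine on an intensity basis.
milling machine: 86 − 20·log₁₀(40.0/4.4) = 86 − 19.17 = 66.83 dB.
grinder: 93 − 20·log₁₀(37.3/4.4) = 93 − 18.57 = 74.43 dB.
conveyor drive: 75 − 20·log₁₀(59.3/4.4) = 75 − 22.59 = 52.41 dB.
Σ 10^(L/10) = 3.276e+07 → L_total = 10·log₁₀(3.276e+07) = 75.15 dB.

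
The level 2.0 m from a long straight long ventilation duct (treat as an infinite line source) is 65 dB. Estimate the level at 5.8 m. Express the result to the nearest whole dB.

60 dB

For a line source, L₂ = L₁ − 10·log₁₀(r₂/r₁).
L₂ = 65 − 10·log₁₀(5.8/2.0) = 65 − 4.624 = 60.38 dB.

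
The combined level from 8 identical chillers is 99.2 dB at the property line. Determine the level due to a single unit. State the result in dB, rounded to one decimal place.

Dividing the total intensity by 8 lowers the level by 10·log₁₀ 8 = 9.031 dB: L₁ = 99.2 − 9.031.

90.2 dB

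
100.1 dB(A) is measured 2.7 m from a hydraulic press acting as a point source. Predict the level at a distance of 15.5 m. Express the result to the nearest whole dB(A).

85 dB(A)

For a point source, L₂ = L₁ − 20·log₁₀(r₂/r₁).
L₂ = 100.1 − 20·log₁₀(15.5/2.7) = 100.1 − 15.179 = 84.92 dB(A).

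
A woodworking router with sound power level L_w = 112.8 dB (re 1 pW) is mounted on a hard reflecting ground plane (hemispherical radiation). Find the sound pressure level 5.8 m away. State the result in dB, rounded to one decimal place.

89.5 dB

Free-field hemispherical radiation: L_p = L_w − 10·log₁₀(2π·r²), r = 5.8 m.
2π·r² = 211.4 m², 10·log₁₀ of that is 23.250 dB.
L_p = 112.8 − 23.250 = 89.55 dB.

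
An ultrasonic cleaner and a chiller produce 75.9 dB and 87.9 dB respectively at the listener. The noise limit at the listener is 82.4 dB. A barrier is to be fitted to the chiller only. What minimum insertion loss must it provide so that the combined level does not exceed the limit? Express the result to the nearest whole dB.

The untreated sources together contribute 10^(75.9/10) = 3.890e+07, i.e. 75.90 dB.
To meet 82.4 dB overall, the treated chiller may contribute at most 10^(82.4/10) − 3.890e+07 = 1.349e+08, i.e. 81.30 dB.
Required insertion loss = 87.9 − 81.30 = 6.60 dB.

7 dB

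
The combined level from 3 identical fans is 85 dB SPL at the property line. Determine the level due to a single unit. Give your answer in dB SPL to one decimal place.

80.2 dB SPL

3 equal contributions raise the level by 10·log₁₀ 3 = 4.771 dB, so each unit alone gives 85 − 4.771.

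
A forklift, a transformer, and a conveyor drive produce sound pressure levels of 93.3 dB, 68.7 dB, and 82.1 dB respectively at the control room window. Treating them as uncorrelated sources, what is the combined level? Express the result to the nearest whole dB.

For uncorrelated sources the intensities add, so convert each level to linear form, sum, and take 10·log₁₀ of the total.
Σ 10^(L/10) = 10^(93.3/10) + 10^(68.7/10) + 10^(82.1/10) = 2.308e+09.
L_total = 10·log₁₀(2.308e+09) = 93.63 dB.

94 dB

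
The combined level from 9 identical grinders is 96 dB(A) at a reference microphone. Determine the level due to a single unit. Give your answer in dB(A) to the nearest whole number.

For N identical incoherent sources L_total = L₁ + 10·log₁₀ N, so L₁ = 96 − 10·log₁₀(9) = 96 − 9.542.

86 dB(A)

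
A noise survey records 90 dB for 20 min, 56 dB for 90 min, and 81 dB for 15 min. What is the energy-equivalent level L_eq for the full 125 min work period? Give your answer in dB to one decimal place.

82.4 dB

Weight each interval's intensity by its duration and average over T = 125 min:
Σ tᵢ·10^(Lᵢ/10) = 20·10^(90/10) + 90·10^(56/10) + 15·10^(81/10) = 2.192e+10.
L_eq = 10·log₁₀(2.192e+10/125) = 82.44 dB.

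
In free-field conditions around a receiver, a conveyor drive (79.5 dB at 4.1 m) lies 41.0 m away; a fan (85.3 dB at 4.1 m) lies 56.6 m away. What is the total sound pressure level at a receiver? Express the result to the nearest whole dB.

64 dB

First find each source's level at the receiver (point-source: −20·log₁₀(r/r_ref)), then combine on an intensity basis.
conveyor drive: 79.5 − 20·log₁₀(41.0/4.1) = 79.5 − 20.00 = 59.50 dB.
fan: 85.3 − 20·log₁₀(56.6/4.1) = 85.3 − 22.80 = 62.50 dB.
Σ 10^(L/10) = 2.669e+06 → L_total = 10·log₁₀(2.669e+06) = 64.26 dB.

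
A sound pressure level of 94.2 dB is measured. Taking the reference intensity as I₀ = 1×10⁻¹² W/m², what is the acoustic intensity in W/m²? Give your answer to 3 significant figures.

L = 10·log₁₀(I/I₀) ⇒ I = I₀·10^(L/10) = 10⁻¹² × 10^9.42.

0.00263 W/m²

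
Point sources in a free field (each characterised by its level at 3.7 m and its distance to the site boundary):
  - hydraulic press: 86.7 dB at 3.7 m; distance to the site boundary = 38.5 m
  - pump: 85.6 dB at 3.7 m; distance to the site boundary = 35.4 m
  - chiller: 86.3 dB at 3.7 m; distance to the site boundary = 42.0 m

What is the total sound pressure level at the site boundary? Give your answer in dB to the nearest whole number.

71 dB

Propagate each source to the receiver with L = L_ref − 20·log₁₀(r/r_ref), then add intensities.
hydraulic press: 86.7 − 20·log₁₀(38.5/3.7) = 86.7 − 20.35 = 66.35 dB.
pump: 85.6 − 20·log₁₀(35.4/3.7) = 85.6 − 19.62 = 65.98 dB.
chiller: 86.3 − 20·log₁₀(42.0/3.7) = 86.3 − 21.10 = 65.20 dB.
Σ 10^(L/10) = 1.160e+07 → L_total = 10·log₁₀(1.160e+07) = 70.64 dB.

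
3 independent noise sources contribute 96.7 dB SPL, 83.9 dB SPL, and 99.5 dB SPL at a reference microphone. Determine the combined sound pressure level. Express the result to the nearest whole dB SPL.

101 dB SPL

For uncorrelated sources the intensities add, so convert each level to linear form, sum, and take 10·log₁₀ of the total.
Σ 10^(L/10) = 10^(96.7/10) + 10^(83.9/10) + 10^(99.5/10) = 1.384e+10.
L_total = 10·log₁₀(1.384e+10) = 101.41 dB SPL.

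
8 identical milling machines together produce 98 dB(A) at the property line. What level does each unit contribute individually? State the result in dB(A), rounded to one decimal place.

89.0 dB(A)

For N identical incoherent sources L_total = L₁ + 10·log₁₀ N, so L₁ = 98 − 10·log₁₀(8) = 98 − 9.031.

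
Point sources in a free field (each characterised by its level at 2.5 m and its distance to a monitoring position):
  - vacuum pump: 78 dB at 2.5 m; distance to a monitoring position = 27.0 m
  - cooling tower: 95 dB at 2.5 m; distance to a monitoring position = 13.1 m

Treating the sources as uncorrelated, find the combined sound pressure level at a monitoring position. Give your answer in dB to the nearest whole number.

Propagate each source to the receiver with L = L_ref − 20·log₁₀(r/r_ref), then add intensities.
vacuum pump: 78 − 20·log₁₀(27.0/2.5) = 78 − 20.67 = 57.33 dB.
cooling tower: 95 − 20·log₁₀(13.1/2.5) = 95 − 14.39 = 80.61 dB.
Σ 10^(L/10) = 1.157e+08 → L_total = 10·log₁₀(1.157e+08) = 80.63 dB.

81 dB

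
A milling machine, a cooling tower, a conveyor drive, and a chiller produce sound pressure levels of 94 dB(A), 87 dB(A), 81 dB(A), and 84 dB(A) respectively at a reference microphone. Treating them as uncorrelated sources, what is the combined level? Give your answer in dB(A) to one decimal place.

For uncorrelated sources the intensities add, so convert each level to linear form, sum, and take 10·log₁₀ of the total.
Σ 10^(L/10) = 10^(94/10) + 10^(87/10) + 10^(81/10) + 10^(84/10) = 3.390e+09.
L_total = 10·log₁₀(3.390e+09) = 95.30 dB(A).

95.3 dB(A)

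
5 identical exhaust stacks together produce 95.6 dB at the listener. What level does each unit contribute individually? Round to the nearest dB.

For N identical incoherent sources L_total = L₁ + 10·log₁₀ N, so L₁ = 95.6 − 10·log₁₀(5) = 95.6 − 6.990.

89 dB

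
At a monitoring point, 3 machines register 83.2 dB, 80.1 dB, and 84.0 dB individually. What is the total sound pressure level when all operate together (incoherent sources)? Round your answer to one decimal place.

For uncorrelated sources the intensities add, so convert each level to linear form, sum, and take 10·log₁₀ of the total.
Σ 10^(L/10) = 10^(83.2/10) + 10^(80.1/10) + 10^(84.0/10) = 5.624e+08.
L_total = 10·log₁₀(5.624e+08) = 87.50 dB.

87.5 dB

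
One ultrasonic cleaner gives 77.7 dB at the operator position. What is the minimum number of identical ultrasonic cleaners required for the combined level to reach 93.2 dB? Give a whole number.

Need L₁ + 10·log₁₀ N ≥ 93.2, i.e. log₁₀ N ≥ 1.55.
N ≥ 10^(15.5/10) = 35.481, so N = 36.

36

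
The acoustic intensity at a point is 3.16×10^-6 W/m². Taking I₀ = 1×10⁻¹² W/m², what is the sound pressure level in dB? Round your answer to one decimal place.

Dividing by I₀ shifts the exponent by 12: I/I₀ = 3.16×10^6.
L = 10·(0.4997 + 6) = 65.00 dB.

65.0 dB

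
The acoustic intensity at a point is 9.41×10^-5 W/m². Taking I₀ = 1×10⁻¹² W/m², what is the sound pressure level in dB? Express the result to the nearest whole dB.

80 dB

Dividing by I₀ shifts the exponent by 12: I/I₀ = 9.41×10^7.
L = 10·(0.9736 + 7) = 79.74 dB.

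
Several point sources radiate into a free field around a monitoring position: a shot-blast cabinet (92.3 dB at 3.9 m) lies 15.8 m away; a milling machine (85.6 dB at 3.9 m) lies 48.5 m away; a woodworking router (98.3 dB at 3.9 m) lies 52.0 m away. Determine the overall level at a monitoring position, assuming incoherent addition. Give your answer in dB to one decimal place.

Apply inverse-square spreading to bring every level to the receiver, then sum 10^(L/10).
shot-blast cabinet: 92.3 − 20·log₁₀(15.8/3.9) = 92.3 − 12.15 = 80.15 dB.
milling machine: 85.6 − 20·log₁₀(48.5/3.9) = 85.6 − 21.89 = 63.71 dB.
woodworking router: 98.3 − 20·log₁₀(52.0/3.9) = 98.3 − 22.50 = 75.80 dB.
Σ 10^(L/10) = 1.438e+08 → L_total = 10·log₁₀(1.438e+08) = 81.58 dB.

81.6 dB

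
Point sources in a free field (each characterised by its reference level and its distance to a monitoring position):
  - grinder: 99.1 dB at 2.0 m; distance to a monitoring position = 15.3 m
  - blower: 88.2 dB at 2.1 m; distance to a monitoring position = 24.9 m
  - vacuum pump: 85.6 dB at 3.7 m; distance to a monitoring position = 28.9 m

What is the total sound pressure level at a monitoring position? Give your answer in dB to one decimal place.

First find each source's level at the receiver (point-source: −20·log₁₀(r/r_ref)), then combine on an intensity basis.
grinder: 99.1 − 20·log₁₀(15.3/2.0) = 99.1 − 17.67 = 81.43 dB.
blower: 88.2 − 20·log₁₀(24.9/2.1) = 88.2 − 21.48 = 66.72 dB.
vacuum pump: 85.6 − 20·log₁₀(28.9/3.7) = 85.6 − 17.85 = 67.75 dB.
Σ 10^(L/10) = 1.495e+08 → L_total = 10·log₁₀(1.495e+08) = 81.75 dB.

81.7 dB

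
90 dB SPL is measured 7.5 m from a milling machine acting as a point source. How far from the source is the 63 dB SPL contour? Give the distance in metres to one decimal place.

Point-source spreading drops the level by 20·log₁₀(r₂/r₁); inverting, r₂/r₁ = 10^(ΔL/20).
r₂ = 7.5·10^((90−63)/20) = 7.5·10^(27.0/20) = 167.90 m.

167.9 m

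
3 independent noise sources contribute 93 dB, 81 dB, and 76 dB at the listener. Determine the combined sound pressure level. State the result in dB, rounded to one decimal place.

93.3 dB

Incoherent sources combine by intensity addition: L_total = 10·log₁₀(Σ 10^(L_i/10)).
Σ 10^(L/10) = 10^(93/10) + 10^(81/10) + 10^(76/10) = 2.161e+09.
L_total = 10·log₁₀(2.161e+09) = 93.35 dB.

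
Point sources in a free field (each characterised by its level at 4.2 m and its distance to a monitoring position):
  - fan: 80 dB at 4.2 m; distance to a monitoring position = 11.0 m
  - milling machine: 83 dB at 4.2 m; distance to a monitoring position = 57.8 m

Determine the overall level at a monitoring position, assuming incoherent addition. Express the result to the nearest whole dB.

First find each source's level at the receiver (point-source: −20·log₁₀(r/r_ref)), then combine on an intensity basis.
fan: 80 − 20·log₁₀(11.0/4.2) = 80 − 8.36 = 71.64 dB.
milling machine: 83 − 20·log₁₀(57.8/4.2) = 83 − 22.77 = 60.23 dB.
Σ 10^(L/10) = 1.563e+07 → L_total = 10·log₁₀(1.563e+07) = 71.94 dB.

72 dB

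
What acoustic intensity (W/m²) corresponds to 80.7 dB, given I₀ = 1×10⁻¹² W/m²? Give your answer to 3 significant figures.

I/I₀ = 10^(80.7/10) = 1.175e+08, so I = 1.175e+08 × 10⁻¹² W/m².

0.000117 W/m²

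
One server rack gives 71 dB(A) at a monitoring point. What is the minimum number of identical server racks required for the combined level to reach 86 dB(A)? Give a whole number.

32

The shortfall is 86 − 71 = 15.0 dB, and N units add 10·log₁₀ N, so need 10·log₁₀ N ≥ 15.0.
N ≥ 10^(15.0/10) = 31.623, so N = 32.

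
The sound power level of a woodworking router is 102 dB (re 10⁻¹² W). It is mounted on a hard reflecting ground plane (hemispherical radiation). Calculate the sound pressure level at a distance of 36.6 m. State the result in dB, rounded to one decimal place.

62.7 dB

The power spreads over a hemisphere of area 2π·r², so L_p = L_w − 10·log₁₀(2π·r²).
2π·r² = 8417 m², 10·log₁₀ of that is 39.251 dB.
L_p = 102 − 39.251 = 62.75 dB.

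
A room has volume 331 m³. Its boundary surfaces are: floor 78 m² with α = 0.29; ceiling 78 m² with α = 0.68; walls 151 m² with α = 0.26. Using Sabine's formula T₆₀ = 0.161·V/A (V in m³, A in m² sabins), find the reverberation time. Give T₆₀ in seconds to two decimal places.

0.46 s

Total absorption A = 78·0.29 + 78·0.68 + 151·0.26 = 114.92 m² sabins.
T₆₀ = 0.161·V/A = 0.161·331/114.92 = 0.464 s.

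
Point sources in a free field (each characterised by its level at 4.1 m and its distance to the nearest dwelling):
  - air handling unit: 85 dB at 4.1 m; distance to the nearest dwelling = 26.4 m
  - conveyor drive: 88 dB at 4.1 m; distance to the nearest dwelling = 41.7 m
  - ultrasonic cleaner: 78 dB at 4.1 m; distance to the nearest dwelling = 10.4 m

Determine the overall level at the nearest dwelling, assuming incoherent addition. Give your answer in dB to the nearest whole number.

Apply inverse-square spreading to bring every level to the receiver, then sum 10^(L/10).
air handling unit: 85 − 20·log₁₀(26.4/4.1) = 85 − 16.18 = 68.82 dB.
conveyor drive: 88 − 20·log₁₀(41.7/4.1) = 88 − 20.15 = 67.85 dB.
ultrasonic cleaner: 78 − 20·log₁₀(10.4/4.1) = 78 − 8.08 = 69.92 dB.
Σ 10^(L/10) = 2.353e+07 → L_total = 10·log₁₀(2.353e+07) = 73.72 dB.

74 dB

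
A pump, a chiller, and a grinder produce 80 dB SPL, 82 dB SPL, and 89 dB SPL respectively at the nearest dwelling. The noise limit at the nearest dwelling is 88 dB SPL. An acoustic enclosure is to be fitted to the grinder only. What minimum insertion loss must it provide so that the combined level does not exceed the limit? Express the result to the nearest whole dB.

Fixed contribution from the other sources: Σ 10^(L/10) = 10^(80/10) + 10^(82/10) = 2.585e+08 (84.12 dB SPL).
To meet 88 dB SPL overall, the treated grinder may contribute at most 10^(88/10) − 2.585e+08 = 3.725e+08, i.e. 85.71 dB SPL.
So the grinder must be reduced from 89 to 85.71 dB SPL: IL = 3.29 dB.

3 dB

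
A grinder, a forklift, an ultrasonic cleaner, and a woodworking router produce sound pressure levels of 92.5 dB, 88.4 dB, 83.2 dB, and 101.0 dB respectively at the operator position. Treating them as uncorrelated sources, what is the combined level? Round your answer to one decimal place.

For uncorrelated sources the intensities add, so convert each level to linear form, sum, and take 10·log₁₀ of the total.
Σ 10^(L/10) = 10^(92.5/10) + 10^(88.4/10) + 10^(83.2/10) + 10^(101.0/10) = 1.527e+10.
L_total = 10·log₁₀(1.527e+10) = 101.84 dB.

101.8 dB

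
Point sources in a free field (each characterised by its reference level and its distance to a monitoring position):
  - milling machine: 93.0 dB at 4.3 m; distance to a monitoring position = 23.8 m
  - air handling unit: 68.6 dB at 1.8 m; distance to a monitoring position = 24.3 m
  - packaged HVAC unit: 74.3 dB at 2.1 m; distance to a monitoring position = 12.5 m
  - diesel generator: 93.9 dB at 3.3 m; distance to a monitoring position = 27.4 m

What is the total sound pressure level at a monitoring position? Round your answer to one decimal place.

Apply inverse-square spreading to bring every level to the receiver, then sum 10^(L/10).
milling machine: 93.0 − 20·log₁₀(23.8/4.3) = 93.0 − 14.86 = 78.14 dB.
air handling unit: 68.6 − 20·log₁₀(24.3/1.8) = 68.6 − 22.61 = 45.99 dB.
packaged HVAC unit: 74.3 − 20·log₁₀(12.5/2.1) = 74.3 − 15.49 = 58.81 dB.
diesel generator: 93.9 − 20·log₁₀(27.4/3.3) = 93.9 − 18.38 = 75.52 dB.
Σ 10^(L/10) = 1.015e+08 → L_total = 10·log₁₀(1.015e+08) = 80.07 dB.

80.1 dB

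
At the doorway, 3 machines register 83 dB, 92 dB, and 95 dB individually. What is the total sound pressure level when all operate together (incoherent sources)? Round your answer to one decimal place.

For uncorrelated sources the intensities add, so convert each level to linear form, sum, and take 10·log₁₀ of the total.
Σ 10^(L/10) = 10^(83/10) + 10^(92/10) + 10^(95/10) = 4.947e+09.
L_total = 10·log₁₀(4.947e+09) = 96.94 dB.

96.9 dB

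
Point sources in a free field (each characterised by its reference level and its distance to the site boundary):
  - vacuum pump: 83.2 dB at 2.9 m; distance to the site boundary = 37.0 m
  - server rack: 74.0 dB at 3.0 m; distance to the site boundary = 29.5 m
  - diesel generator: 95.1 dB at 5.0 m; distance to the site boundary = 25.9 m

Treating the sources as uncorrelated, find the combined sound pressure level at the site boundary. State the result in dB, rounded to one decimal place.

80.9 dB

Propagate each source to the receiver with L = L_ref − 20·log₁₀(r/r_ref), then add intensities.
vacuum pump: 83.2 − 20·log₁₀(37.0/2.9) = 83.2 − 22.12 = 61.08 dB.
server rack: 74.0 − 20·log₁₀(29.5/3.0) = 74.0 − 19.85 = 54.15 dB.
diesel generator: 95.1 − 20·log₁₀(25.9/5.0) = 95.1 − 14.29 = 80.81 dB.
Σ 10^(L/10) = 1.221e+08 → L_total = 10·log₁₀(1.221e+08) = 80.87 dB.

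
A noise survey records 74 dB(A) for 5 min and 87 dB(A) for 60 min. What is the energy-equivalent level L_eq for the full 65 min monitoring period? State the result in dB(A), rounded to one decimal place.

The energy average is taken in the linear domain: L_eq = 10·log₁₀[(Σ tᵢ·10^(Lᵢ/10))/T], T = 65 min.
Σ tᵢ·10^(Lᵢ/10) = 5·10^(74/10) + 60·10^(87/10) = 3.020e+10.
L_eq = 10·log₁₀(3.020e+10/65) = 86.67 dB(A).

86.7 dB(A)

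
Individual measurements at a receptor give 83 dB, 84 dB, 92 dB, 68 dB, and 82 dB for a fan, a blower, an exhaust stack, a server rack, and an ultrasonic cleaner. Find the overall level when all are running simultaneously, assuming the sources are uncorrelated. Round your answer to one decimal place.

For uncorrelated sources the intensities add, so convert each level to linear form, sum, and take 10·log₁₀ of the total.
Σ 10^(L/10) = 10^(83/10) + 10^(84/10) + 10^(92/10) + 10^(68/10) + 10^(82/10) = 2.200e+09.
L_total = 10·log₁₀(2.200e+09) = 93.43 dB.

93.4 dB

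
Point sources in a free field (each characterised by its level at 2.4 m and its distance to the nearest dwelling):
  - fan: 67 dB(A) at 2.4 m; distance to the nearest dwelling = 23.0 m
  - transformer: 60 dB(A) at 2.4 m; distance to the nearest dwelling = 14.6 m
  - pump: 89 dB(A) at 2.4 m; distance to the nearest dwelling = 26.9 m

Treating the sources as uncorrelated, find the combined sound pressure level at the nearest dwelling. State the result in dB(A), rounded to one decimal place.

Propagate each source to the receiver with L = L_ref − 20·log₁₀(r/r_ref), then add intensities.
fan: 67 − 20·log₁₀(23.0/2.4) = 67 − 19.63 = 47.37 dB(A).
transformer: 60 − 20·log₁₀(14.6/2.4) = 60 − 15.68 = 44.32 dB(A).
pump: 89 − 20·log₁₀(26.9/2.4) = 89 − 20.99 = 68.01 dB(A).
Σ 10^(L/10) = 6.405e+06 → L_total = 10·log₁₀(6.405e+06) = 68.06 dB(A).

68.1 dB(A)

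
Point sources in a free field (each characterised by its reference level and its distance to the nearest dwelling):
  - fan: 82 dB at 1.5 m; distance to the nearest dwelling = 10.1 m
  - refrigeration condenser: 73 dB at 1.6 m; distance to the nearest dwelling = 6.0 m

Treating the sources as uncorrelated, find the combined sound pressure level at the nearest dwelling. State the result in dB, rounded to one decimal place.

First find each source's level at the receiver (point-source: −20·log₁₀(r/r_ref)), then combine on an intensity basis.
fan: 82 − 20·log₁₀(10.1/1.5) = 82 − 16.56 = 65.44 dB.
refrigeration condenser: 73 − 20·log₁₀(6.0/1.6) = 73 − 11.48 = 61.52 dB.
Σ 10^(L/10) = 4.915e+06 → L_total = 10·log₁₀(4.915e+06) = 66.91 dB.

66.9 dB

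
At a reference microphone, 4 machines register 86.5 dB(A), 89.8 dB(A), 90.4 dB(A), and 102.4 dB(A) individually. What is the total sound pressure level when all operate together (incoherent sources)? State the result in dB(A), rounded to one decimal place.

For uncorrelated sources the intensities add, so convert each level to linear form, sum, and take 10·log₁₀ of the total.
Σ 10^(L/10) = 10^(86.5/10) + 10^(89.8/10) + 10^(90.4/10) + 10^(102.4/10) = 1.988e+10.
L_total = 10·log₁₀(1.988e+10) = 102.98 dB(A).

103.0 dB(A)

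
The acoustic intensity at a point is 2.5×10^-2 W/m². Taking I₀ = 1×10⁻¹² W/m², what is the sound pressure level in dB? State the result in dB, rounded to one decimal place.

I/I₀ = 2.5×10^-2/10⁻¹² = 2.5×10^10, and L = 10·log₁₀(I/I₀).
L = 10·(0.3979 + 10) = 103.98 dB.

104.0 dB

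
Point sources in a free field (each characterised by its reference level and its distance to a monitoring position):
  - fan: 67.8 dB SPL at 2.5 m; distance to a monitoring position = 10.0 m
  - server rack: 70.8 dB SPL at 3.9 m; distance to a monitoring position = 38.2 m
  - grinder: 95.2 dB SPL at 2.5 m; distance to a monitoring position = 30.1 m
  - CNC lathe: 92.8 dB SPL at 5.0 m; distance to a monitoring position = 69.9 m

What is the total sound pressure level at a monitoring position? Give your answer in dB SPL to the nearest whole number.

Propagate each source to the receiver with L = L_ref − 20·log₁₀(r/r_ref), then add intensities.
fan: 67.8 − 20·log₁₀(10.0/2.5) = 67.8 − 12.04 = 55.76 dB SPL.
server rack: 70.8 − 20·log₁₀(38.2/3.9) = 70.8 − 19.82 = 50.98 dB SPL.
grinder: 95.2 − 20·log₁₀(30.1/2.5) = 95.2 − 21.61 = 73.59 dB SPL.
CNC lathe: 92.8 − 20·log₁₀(69.9/5.0) = 92.8 − 22.91 = 69.89 dB SPL.
Σ 10^(L/10) = 3.309e+07 → L_total = 10·log₁₀(3.309e+07) = 75.20 dB SPL.

75 dB SPL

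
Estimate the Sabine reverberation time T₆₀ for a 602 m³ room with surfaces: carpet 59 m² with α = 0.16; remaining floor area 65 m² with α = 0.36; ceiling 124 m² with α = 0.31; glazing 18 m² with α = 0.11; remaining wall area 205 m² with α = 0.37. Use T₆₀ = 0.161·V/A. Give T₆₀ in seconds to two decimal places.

Summing Sᵢαᵢ: 59·0.16 + 65·0.36 + 124·0.31 + 18·0.11 + 205·0.37 = 149.11 m².
T₆₀ = 0.161·V/A = 0.161·602/149.11 = 0.650 s.

0.65 s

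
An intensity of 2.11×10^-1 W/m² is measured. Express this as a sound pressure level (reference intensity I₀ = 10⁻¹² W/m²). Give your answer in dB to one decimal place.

113.2 dB

L = 10·log₁₀(I/I₀) = 10·log₁₀(2.11×10^-1/10⁻¹²) = 10·log₁₀(2.11×10^11).
L = 10·(0.3243 + 11) = 113.24 dB.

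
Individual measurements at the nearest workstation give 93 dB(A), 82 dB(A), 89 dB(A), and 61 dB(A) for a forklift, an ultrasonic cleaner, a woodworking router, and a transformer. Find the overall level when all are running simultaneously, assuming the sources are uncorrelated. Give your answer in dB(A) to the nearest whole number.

95 dB(A)

Incoherent sources combine by intensity addition: L_total = 10·log₁₀(Σ 10^(L_i/10)).
Σ 10^(L/10) = 10^(93/10) + 10^(82/10) + 10^(89/10) + 10^(61/10) = 2.949e+09.
L_total = 10·log₁₀(2.949e+09) = 94.70 dB(A).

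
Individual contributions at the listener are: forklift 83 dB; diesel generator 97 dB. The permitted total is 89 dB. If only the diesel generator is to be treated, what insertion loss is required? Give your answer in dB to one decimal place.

9.3 dB

Everything except the diesel generator sums to 10^(83/10) = 1.995e+08 in linear terms, 83.00 dB.
To meet 89 dB overall, the treated diesel generator may contribute at most 10^(89/10) − 1.995e+08 = 5.948e+08, i.e. 87.74 dB.
So the diesel generator must be reduced from 97 to 87.74 dB: IL = 9.26 dB.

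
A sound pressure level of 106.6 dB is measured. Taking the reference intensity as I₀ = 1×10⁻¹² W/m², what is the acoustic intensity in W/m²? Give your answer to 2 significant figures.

0.046 W/m²

L = 10·log₁₀(I/I₀) ⇒ I = I₀·10^(L/10) = 10⁻¹² × 10^10.66.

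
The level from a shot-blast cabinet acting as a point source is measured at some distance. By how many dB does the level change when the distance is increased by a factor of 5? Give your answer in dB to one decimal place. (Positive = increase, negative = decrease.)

Point-source spreading: ΔL = −20·log₁₀(r₂/r₁).
ΔL = −20·log₁₀(5) = -13.98 dB.

-14.0 dB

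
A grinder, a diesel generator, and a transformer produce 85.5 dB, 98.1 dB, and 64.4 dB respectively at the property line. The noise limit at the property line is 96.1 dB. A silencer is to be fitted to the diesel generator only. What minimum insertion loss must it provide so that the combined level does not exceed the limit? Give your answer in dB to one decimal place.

2.4 dB

The untreated sources together contribute 10^(85.5/10) + 10^(64.4/10) = 3.576e+08, i.e. 85.53 dB.
The limit corresponds to 10^(96.1/10) = 4.074e+09; subtracting the fixed part leaves 3.716e+09 for the diesel generator, i.e. 95.70 dB.
So the diesel generator must be reduced from 98.1 to 95.70 dB: IL = 2.40 dB.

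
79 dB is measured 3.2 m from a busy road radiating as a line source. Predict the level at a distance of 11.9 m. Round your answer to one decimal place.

Cylindrical spreading from a line source gives a 10·log₁₀(r₂/r₁) drop.
L₂ = 79 − 10·log₁₀(11.9/3.2) = 79 − 5.704 = 73.30 dB.

73.3 dB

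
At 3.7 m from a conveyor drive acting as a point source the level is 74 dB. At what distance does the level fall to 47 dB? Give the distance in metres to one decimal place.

For a point source L₁ − L₂ = 20·log₁₀(r₂/r₁), so r₂ = r₁·10^((L₁−L₂)/20).
r₂ = 3.7·10^((74−47)/20) = 3.7·10^(27.0/20) = 82.83 m.

82.8 m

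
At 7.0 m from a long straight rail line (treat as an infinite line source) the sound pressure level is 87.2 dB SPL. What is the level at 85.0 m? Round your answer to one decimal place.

Line-source attenuation: ΔL = 10·log₁₀(r₂/r₁) = 10·log₁₀(85.0/7.0) = 10.843 dB.
L₂ = 87.2 − 10·log₁₀(85.0/7.0) = 87.2 − 10.843 = 76.36 dB SPL.

76.4 dB SPL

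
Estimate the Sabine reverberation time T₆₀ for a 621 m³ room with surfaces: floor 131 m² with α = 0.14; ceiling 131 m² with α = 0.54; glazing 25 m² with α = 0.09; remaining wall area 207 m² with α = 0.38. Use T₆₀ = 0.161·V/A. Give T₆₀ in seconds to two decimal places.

0.59 s

Summing Sᵢαᵢ: 131·0.14 + 131·0.54 + 25·0.09 + 207·0.38 = 169.99 m².
T₆₀ = 0.161 × 621 / 169.99 = 0.588 s.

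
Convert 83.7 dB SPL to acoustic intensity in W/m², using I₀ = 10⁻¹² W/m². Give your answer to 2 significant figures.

I/I₀ = 10^(83.7/10) = 2.344e+08, so I = 2.344e+08 × 10⁻¹² W/m².

0.00023 W/m²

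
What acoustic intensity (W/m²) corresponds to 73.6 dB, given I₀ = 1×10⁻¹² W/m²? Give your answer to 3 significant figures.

2.29e-05 W/m²

I = I₀·10^(L/10) = 10⁻¹² × 10^(73.6/10) = 10^(-4.640).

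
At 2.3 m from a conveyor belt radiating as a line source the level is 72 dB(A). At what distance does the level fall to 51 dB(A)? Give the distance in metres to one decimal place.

Line-source spreading drops the level by 10·log₁₀(r₂/r₁); inverting, r₂/r₁ = 10^(ΔL/10).
r₂ = 2.3·10^((72−51)/10) = 2.3·10^(21.0/10) = 289.55 m.

289.6 m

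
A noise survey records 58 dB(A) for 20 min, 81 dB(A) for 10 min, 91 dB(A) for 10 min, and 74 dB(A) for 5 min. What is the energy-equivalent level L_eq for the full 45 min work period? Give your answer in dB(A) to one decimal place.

The energy average is taken in the linear domain: L_eq = 10·log₁₀[(Σ tᵢ·10^(Lᵢ/10))/T], T = 45 min.
Σ tᵢ·10^(Lᵢ/10) = 20·10^(58/10) + 10·10^(81/10) + 10·10^(91/10) + 5·10^(74/10) = 1.399e+10.
L_eq = 10·log₁₀(1.399e+10/45) = 84.92 dB(A).

84.9 dB(A)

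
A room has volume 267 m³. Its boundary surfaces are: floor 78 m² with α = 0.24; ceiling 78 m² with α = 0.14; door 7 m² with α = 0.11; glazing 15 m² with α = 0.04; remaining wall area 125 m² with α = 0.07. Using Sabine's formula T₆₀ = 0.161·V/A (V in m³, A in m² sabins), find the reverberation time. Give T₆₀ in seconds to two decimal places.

1.08 s

Summing Sᵢαᵢ: 78·0.24 + 78·0.14 + 7·0.11 + 15·0.04 + 125·0.07 = 39.76 m².
T₆₀ = 0.161 × 267 / 39.76 = 1.081 s.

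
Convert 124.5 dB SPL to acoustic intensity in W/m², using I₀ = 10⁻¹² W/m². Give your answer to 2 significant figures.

I = I₀·10^(L/10) = 10⁻¹² × 10^(124.5/10) = 10^(0.450).

2.8 W/m²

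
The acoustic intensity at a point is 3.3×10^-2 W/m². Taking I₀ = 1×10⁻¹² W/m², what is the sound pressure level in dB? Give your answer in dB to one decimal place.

L = 10·log₁₀(I/I₀) = 10·log₁₀(3.3×10^-2/10⁻¹²) = 10·log₁₀(3.3×10^10).
L = 10·(0.5185 + 10) = 105.19 dB.

105.2 dB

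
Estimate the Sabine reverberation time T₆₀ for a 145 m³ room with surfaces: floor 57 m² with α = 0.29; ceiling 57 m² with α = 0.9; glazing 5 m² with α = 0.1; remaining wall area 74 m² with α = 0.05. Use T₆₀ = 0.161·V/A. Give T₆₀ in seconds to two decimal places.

0.32 s

Total absorption A = 57·0.29 + 57·0.9 + 5·0.1 + 74·0.05 = 72.03 m² sabins.
T₆₀ = 0.161·V/A = 0.161·145/72.03 = 0.324 s.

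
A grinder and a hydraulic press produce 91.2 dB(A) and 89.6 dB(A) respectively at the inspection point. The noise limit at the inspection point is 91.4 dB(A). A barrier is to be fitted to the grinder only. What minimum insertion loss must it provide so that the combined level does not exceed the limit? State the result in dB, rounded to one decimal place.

Fixed contribution from the other source: Σ 10^(L/10) = 10^(89.6/10) = 9.120e+08 (89.60 dB(A)).
The limit corresponds to 10^(91.4/10) = 1.380e+09; subtracting the fixed part leaves 4.684e+08 for the grinder, i.e. 86.71 dB(A).
Required insertion loss = 91.2 − 86.71 = 4.49 dB.

4.5 dB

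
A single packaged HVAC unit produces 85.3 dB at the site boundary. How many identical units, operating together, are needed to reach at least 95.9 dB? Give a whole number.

The shortfall is 95.9 − 85.3 = 10.6 dB, and N units add 10·log₁₀ N, so need 10·log₁₀ N ≥ 10.6.
N ≥ 10^(10.6/10) = 11.482, so N = 12.

12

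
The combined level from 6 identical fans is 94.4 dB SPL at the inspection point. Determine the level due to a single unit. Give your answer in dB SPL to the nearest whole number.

Dividing the total intensity by 6 lowers the level by 10·log₁₀ 6 = 7.782 dB: L₁ = 94.4 − 7.782.

87 dB SPL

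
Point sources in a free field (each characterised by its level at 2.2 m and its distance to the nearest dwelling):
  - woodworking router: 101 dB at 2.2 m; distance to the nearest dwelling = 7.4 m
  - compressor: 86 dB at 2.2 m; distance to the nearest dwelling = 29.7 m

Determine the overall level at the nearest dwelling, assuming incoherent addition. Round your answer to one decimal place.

90.5 dB

Apply inverse-square spreading to bring every level to the receiver, then sum 10^(L/10).
woodworking router: 101 − 20·log₁₀(7.4/2.2) = 101 − 10.54 = 90.46 dB.
compressor: 86 − 20·log₁₀(29.7/2.2) = 86 − 22.61 = 63.39 dB.
Σ 10^(L/10) = 1.115e+09 → L_total = 10·log₁₀(1.115e+09) = 90.47 dB.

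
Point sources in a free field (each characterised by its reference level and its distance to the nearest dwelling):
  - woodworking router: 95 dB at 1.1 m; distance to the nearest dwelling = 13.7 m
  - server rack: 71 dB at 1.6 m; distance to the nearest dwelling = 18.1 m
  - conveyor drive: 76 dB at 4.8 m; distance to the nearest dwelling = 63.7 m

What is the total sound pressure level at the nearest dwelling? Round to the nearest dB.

73 dB

Apply inverse-square spreading to bring every level to the receiver, then sum 10^(L/10).
woodworking router: 95 − 20·log₁₀(13.7/1.1) = 95 − 21.91 = 73.09 dB.
server rack: 71 − 20·log₁₀(18.1/1.6) = 71 − 21.07 = 49.93 dB.
conveyor drive: 76 − 20·log₁₀(63.7/4.8) = 76 − 22.46 = 53.54 dB.
Σ 10^(L/10) = 2.071e+07 → L_total = 10·log₁₀(2.071e+07) = 73.16 dB.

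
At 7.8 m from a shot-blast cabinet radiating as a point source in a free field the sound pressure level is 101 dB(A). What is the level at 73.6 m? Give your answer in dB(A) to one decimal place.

Spherical spreading from a point source gives a 20·log₁₀(r₂/r₁) drop.
L₂ = 101 − 20·log₁₀(73.6/7.8) = 101 − 19.496 = 81.50 dB(A).

81.5 dB(A)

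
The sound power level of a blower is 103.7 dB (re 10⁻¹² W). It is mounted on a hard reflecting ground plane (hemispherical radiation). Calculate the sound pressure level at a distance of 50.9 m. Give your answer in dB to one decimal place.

61.6 dB

The power spreads over a hemisphere of area 2π·r², so L_p = L_w − 10·log₁₀(2π·r²).
2π·r² = 1.628e+04 m², 10·log₁₀ of that is 42.116 dB.
L_p = 103.7 − 42.116 = 61.58 dB.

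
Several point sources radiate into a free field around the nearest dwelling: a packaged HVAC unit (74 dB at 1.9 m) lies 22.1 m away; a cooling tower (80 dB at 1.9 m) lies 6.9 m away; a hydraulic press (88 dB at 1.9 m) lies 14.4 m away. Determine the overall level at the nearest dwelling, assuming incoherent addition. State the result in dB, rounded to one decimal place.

72.7 dB

Propagate each source to the receiver with L = L_ref − 20·log₁₀(r/r_ref), then add intensities.
packaged HVAC unit: 74 − 20·log₁₀(22.1/1.9) = 74 − 21.31 = 52.69 dB.
cooling tower: 80 − 20·log₁₀(6.9/1.9) = 80 − 11.20 = 68.80 dB.
hydraulic press: 88 − 20·log₁₀(14.4/1.9) = 88 − 17.59 = 70.41 dB.
Σ 10^(L/10) = 1.875e+07 → L_total = 10·log₁₀(1.875e+07) = 72.73 dB.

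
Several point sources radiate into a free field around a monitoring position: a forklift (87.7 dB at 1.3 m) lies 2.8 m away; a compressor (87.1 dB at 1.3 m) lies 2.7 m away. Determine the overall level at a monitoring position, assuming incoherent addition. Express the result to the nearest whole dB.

Propagate each source to the receiver with L = L_ref − 20·log₁₀(r/r_ref), then add intensities.
forklift: 87.7 − 20·log₁₀(2.8/1.3) = 87.7 − 6.66 = 81.04 dB.
compressor: 87.1 − 20·log₁₀(2.7/1.3) = 87.1 − 6.35 = 80.75 dB.
Σ 10^(L/10) = 2.458e+08 → L_total = 10·log₁₀(2.458e+08) = 83.91 dB.

84 dB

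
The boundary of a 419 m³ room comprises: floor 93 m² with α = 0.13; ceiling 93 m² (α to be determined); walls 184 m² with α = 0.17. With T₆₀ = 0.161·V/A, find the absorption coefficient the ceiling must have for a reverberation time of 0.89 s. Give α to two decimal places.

A = 0.161·V/T₆₀ = 0.161·419/0.89 = 75.80 m² sabins.
Absorption from the other surfaces = 93·0.13 + 184·0.17 = 43.37 m², so the ceiling must supply 32.43 m² over 93 m².
α = 32.43/93 = 0.349.

0.35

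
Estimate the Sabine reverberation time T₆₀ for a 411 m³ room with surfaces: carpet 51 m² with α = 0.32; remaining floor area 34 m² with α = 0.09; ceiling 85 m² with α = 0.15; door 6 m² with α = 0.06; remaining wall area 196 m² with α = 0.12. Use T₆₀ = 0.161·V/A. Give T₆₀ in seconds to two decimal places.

Total absorption A = 51·0.32 + 34·0.09 + 85·0.15 + 6·0.06 + 196·0.12 = 56.01 m² sabins.
T₆₀ = 0.161·V/A = 0.161·411/56.01 = 1.181 s.

1.18 s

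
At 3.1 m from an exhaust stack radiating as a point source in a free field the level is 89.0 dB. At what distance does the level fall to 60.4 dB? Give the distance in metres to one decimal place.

83.4 m

The 28.6 dB drop corresponds to a distance ratio of 10^(28.6/20) for a point source.
r₂ = 3.1·10^((89.0−60.4)/20) = 3.1·10^(28.6/20) = 83.44 m.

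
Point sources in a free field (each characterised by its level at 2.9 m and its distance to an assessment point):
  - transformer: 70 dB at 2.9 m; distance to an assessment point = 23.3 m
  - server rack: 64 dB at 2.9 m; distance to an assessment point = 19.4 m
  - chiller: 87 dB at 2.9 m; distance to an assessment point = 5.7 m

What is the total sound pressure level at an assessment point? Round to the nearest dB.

81 dB

Propagate each source to the receiver with L = L_ref − 20·log₁₀(r/r_ref), then add intensities.
transformer: 70 − 20·log₁₀(23.3/2.9) = 70 − 18.10 = 51.90 dB.
server rack: 64 − 20·log₁₀(19.4/2.9) = 64 − 16.51 = 47.49 dB.
chiller: 87 − 20·log₁₀(5.7/2.9) = 87 − 5.87 = 81.13 dB.
Σ 10^(L/10) = 1.299e+08 → L_total = 10·log₁₀(1.299e+08) = 81.14 dB.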